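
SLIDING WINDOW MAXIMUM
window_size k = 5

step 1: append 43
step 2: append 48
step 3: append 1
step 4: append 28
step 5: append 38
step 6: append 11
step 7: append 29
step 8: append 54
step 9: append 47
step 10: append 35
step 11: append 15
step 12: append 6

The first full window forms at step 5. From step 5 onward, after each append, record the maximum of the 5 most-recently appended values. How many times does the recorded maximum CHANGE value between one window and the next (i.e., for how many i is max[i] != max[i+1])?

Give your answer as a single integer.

Answer: 2

Derivation:
step 1: append 43 -> window=[43] (not full yet)
step 2: append 48 -> window=[43, 48] (not full yet)
step 3: append 1 -> window=[43, 48, 1] (not full yet)
step 4: append 28 -> window=[43, 48, 1, 28] (not full yet)
step 5: append 38 -> window=[43, 48, 1, 28, 38] -> max=48
step 6: append 11 -> window=[48, 1, 28, 38, 11] -> max=48
step 7: append 29 -> window=[1, 28, 38, 11, 29] -> max=38
step 8: append 54 -> window=[28, 38, 11, 29, 54] -> max=54
step 9: append 47 -> window=[38, 11, 29, 54, 47] -> max=54
step 10: append 35 -> window=[11, 29, 54, 47, 35] -> max=54
step 11: append 15 -> window=[29, 54, 47, 35, 15] -> max=54
step 12: append 6 -> window=[54, 47, 35, 15, 6] -> max=54
Recorded maximums: 48 48 38 54 54 54 54 54
Changes between consecutive maximums: 2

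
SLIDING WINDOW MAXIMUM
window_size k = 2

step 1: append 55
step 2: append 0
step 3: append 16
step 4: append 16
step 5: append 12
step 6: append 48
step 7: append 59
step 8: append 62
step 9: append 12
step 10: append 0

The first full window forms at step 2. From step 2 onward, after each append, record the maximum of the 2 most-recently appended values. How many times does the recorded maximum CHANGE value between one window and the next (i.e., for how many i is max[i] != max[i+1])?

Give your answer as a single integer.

step 1: append 55 -> window=[55] (not full yet)
step 2: append 0 -> window=[55, 0] -> max=55
step 3: append 16 -> window=[0, 16] -> max=16
step 4: append 16 -> window=[16, 16] -> max=16
step 5: append 12 -> window=[16, 12] -> max=16
step 6: append 48 -> window=[12, 48] -> max=48
step 7: append 59 -> window=[48, 59] -> max=59
step 8: append 62 -> window=[59, 62] -> max=62
step 9: append 12 -> window=[62, 12] -> max=62
step 10: append 0 -> window=[12, 0] -> max=12
Recorded maximums: 55 16 16 16 48 59 62 62 12
Changes between consecutive maximums: 5

Answer: 5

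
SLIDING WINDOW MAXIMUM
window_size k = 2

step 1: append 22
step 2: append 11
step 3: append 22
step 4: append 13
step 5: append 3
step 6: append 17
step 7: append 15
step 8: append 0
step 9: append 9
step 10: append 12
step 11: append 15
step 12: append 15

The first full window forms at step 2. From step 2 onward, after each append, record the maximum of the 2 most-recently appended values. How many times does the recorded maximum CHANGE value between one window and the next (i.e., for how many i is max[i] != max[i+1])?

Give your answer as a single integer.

Answer: 6

Derivation:
step 1: append 22 -> window=[22] (not full yet)
step 2: append 11 -> window=[22, 11] -> max=22
step 3: append 22 -> window=[11, 22] -> max=22
step 4: append 13 -> window=[22, 13] -> max=22
step 5: append 3 -> window=[13, 3] -> max=13
step 6: append 17 -> window=[3, 17] -> max=17
step 7: append 15 -> window=[17, 15] -> max=17
step 8: append 0 -> window=[15, 0] -> max=15
step 9: append 9 -> window=[0, 9] -> max=9
step 10: append 12 -> window=[9, 12] -> max=12
step 11: append 15 -> window=[12, 15] -> max=15
step 12: append 15 -> window=[15, 15] -> max=15
Recorded maximums: 22 22 22 13 17 17 15 9 12 15 15
Changes between consecutive maximums: 6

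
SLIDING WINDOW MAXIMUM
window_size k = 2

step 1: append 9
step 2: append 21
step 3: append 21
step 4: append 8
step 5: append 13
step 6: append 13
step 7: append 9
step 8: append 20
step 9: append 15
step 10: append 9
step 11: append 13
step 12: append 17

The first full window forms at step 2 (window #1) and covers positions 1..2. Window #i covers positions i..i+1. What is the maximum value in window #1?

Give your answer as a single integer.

Answer: 21

Derivation:
step 1: append 9 -> window=[9] (not full yet)
step 2: append 21 -> window=[9, 21] -> max=21
Window #1 max = 21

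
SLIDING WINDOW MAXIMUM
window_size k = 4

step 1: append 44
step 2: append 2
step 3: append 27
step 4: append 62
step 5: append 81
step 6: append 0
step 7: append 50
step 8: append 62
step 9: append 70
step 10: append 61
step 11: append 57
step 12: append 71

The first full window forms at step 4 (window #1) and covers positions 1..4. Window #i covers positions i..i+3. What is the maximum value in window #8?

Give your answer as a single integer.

Answer: 70

Derivation:
step 1: append 44 -> window=[44] (not full yet)
step 2: append 2 -> window=[44, 2] (not full yet)
step 3: append 27 -> window=[44, 2, 27] (not full yet)
step 4: append 62 -> window=[44, 2, 27, 62] -> max=62
step 5: append 81 -> window=[2, 27, 62, 81] -> max=81
step 6: append 0 -> window=[27, 62, 81, 0] -> max=81
step 7: append 50 -> window=[62, 81, 0, 50] -> max=81
step 8: append 62 -> window=[81, 0, 50, 62] -> max=81
step 9: append 70 -> window=[0, 50, 62, 70] -> max=70
step 10: append 61 -> window=[50, 62, 70, 61] -> max=70
step 11: append 57 -> window=[62, 70, 61, 57] -> max=70
Window #8 max = 70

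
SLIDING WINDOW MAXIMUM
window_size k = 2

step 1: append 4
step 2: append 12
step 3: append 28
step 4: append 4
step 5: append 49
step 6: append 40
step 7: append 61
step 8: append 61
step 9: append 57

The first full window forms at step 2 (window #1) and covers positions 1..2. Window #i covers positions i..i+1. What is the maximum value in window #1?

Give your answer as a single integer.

step 1: append 4 -> window=[4] (not full yet)
step 2: append 12 -> window=[4, 12] -> max=12
Window #1 max = 12

Answer: 12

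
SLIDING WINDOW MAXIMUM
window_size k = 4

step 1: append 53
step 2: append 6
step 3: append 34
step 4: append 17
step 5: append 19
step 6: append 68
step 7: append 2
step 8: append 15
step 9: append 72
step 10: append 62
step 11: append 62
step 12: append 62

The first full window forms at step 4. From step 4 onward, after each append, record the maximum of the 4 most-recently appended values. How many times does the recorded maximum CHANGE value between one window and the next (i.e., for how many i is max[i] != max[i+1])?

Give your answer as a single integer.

Answer: 3

Derivation:
step 1: append 53 -> window=[53] (not full yet)
step 2: append 6 -> window=[53, 6] (not full yet)
step 3: append 34 -> window=[53, 6, 34] (not full yet)
step 4: append 17 -> window=[53, 6, 34, 17] -> max=53
step 5: append 19 -> window=[6, 34, 17, 19] -> max=34
step 6: append 68 -> window=[34, 17, 19, 68] -> max=68
step 7: append 2 -> window=[17, 19, 68, 2] -> max=68
step 8: append 15 -> window=[19, 68, 2, 15] -> max=68
step 9: append 72 -> window=[68, 2, 15, 72] -> max=72
step 10: append 62 -> window=[2, 15, 72, 62] -> max=72
step 11: append 62 -> window=[15, 72, 62, 62] -> max=72
step 12: append 62 -> window=[72, 62, 62, 62] -> max=72
Recorded maximums: 53 34 68 68 68 72 72 72 72
Changes between consecutive maximums: 3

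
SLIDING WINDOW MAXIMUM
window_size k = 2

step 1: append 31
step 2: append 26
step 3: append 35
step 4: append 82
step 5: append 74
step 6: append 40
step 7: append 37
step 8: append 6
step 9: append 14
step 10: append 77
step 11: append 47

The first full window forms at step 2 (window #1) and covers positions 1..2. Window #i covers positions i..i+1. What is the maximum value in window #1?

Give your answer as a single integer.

Answer: 31

Derivation:
step 1: append 31 -> window=[31] (not full yet)
step 2: append 26 -> window=[31, 26] -> max=31
Window #1 max = 31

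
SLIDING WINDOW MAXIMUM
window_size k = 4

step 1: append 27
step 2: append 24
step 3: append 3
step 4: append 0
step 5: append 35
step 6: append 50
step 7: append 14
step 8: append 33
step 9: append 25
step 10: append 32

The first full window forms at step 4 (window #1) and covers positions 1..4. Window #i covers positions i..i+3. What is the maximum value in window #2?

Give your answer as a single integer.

step 1: append 27 -> window=[27] (not full yet)
step 2: append 24 -> window=[27, 24] (not full yet)
step 3: append 3 -> window=[27, 24, 3] (not full yet)
step 4: append 0 -> window=[27, 24, 3, 0] -> max=27
step 5: append 35 -> window=[24, 3, 0, 35] -> max=35
Window #2 max = 35

Answer: 35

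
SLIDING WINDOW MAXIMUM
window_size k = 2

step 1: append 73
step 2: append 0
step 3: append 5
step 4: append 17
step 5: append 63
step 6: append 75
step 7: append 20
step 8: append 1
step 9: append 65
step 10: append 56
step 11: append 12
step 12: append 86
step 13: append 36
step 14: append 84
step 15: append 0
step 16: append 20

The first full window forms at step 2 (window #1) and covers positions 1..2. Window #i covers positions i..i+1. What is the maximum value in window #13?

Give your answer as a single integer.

step 1: append 73 -> window=[73] (not full yet)
step 2: append 0 -> window=[73, 0] -> max=73
step 3: append 5 -> window=[0, 5] -> max=5
step 4: append 17 -> window=[5, 17] -> max=17
step 5: append 63 -> window=[17, 63] -> max=63
step 6: append 75 -> window=[63, 75] -> max=75
step 7: append 20 -> window=[75, 20] -> max=75
step 8: append 1 -> window=[20, 1] -> max=20
step 9: append 65 -> window=[1, 65] -> max=65
step 10: append 56 -> window=[65, 56] -> max=65
step 11: append 12 -> window=[56, 12] -> max=56
step 12: append 86 -> window=[12, 86] -> max=86
step 13: append 36 -> window=[86, 36] -> max=86
step 14: append 84 -> window=[36, 84] -> max=84
Window #13 max = 84

Answer: 84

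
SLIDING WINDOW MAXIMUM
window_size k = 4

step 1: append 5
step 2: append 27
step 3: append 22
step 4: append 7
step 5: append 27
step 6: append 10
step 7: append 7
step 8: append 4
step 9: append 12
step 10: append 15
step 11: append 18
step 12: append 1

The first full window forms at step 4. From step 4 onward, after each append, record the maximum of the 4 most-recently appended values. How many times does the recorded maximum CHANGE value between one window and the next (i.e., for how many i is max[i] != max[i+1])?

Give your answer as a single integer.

step 1: append 5 -> window=[5] (not full yet)
step 2: append 27 -> window=[5, 27] (not full yet)
step 3: append 22 -> window=[5, 27, 22] (not full yet)
step 4: append 7 -> window=[5, 27, 22, 7] -> max=27
step 5: append 27 -> window=[27, 22, 7, 27] -> max=27
step 6: append 10 -> window=[22, 7, 27, 10] -> max=27
step 7: append 7 -> window=[7, 27, 10, 7] -> max=27
step 8: append 4 -> window=[27, 10, 7, 4] -> max=27
step 9: append 12 -> window=[10, 7, 4, 12] -> max=12
step 10: append 15 -> window=[7, 4, 12, 15] -> max=15
step 11: append 18 -> window=[4, 12, 15, 18] -> max=18
step 12: append 1 -> window=[12, 15, 18, 1] -> max=18
Recorded maximums: 27 27 27 27 27 12 15 18 18
Changes between consecutive maximums: 3

Answer: 3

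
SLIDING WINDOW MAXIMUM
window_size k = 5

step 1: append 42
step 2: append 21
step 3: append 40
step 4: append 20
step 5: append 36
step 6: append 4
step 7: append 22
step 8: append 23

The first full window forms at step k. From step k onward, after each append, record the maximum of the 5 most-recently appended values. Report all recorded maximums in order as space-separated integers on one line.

step 1: append 42 -> window=[42] (not full yet)
step 2: append 21 -> window=[42, 21] (not full yet)
step 3: append 40 -> window=[42, 21, 40] (not full yet)
step 4: append 20 -> window=[42, 21, 40, 20] (not full yet)
step 5: append 36 -> window=[42, 21, 40, 20, 36] -> max=42
step 6: append 4 -> window=[21, 40, 20, 36, 4] -> max=40
step 7: append 22 -> window=[40, 20, 36, 4, 22] -> max=40
step 8: append 23 -> window=[20, 36, 4, 22, 23] -> max=36

Answer: 42 40 40 36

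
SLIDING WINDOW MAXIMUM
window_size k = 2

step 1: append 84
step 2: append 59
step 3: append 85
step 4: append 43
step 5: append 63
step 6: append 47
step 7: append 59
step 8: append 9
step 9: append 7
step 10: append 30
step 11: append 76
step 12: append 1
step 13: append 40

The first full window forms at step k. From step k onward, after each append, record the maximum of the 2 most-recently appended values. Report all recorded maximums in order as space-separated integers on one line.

Answer: 84 85 85 63 63 59 59 9 30 76 76 40

Derivation:
step 1: append 84 -> window=[84] (not full yet)
step 2: append 59 -> window=[84, 59] -> max=84
step 3: append 85 -> window=[59, 85] -> max=85
step 4: append 43 -> window=[85, 43] -> max=85
step 5: append 63 -> window=[43, 63] -> max=63
step 6: append 47 -> window=[63, 47] -> max=63
step 7: append 59 -> window=[47, 59] -> max=59
step 8: append 9 -> window=[59, 9] -> max=59
step 9: append 7 -> window=[9, 7] -> max=9
step 10: append 30 -> window=[7, 30] -> max=30
step 11: append 76 -> window=[30, 76] -> max=76
step 12: append 1 -> window=[76, 1] -> max=76
step 13: append 40 -> window=[1, 40] -> max=40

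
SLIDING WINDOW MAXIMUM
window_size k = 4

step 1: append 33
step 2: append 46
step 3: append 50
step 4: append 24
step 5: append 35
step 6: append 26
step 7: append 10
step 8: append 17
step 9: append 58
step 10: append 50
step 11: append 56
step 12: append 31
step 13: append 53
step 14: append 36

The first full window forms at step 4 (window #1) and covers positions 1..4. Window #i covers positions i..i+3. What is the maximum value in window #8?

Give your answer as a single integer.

step 1: append 33 -> window=[33] (not full yet)
step 2: append 46 -> window=[33, 46] (not full yet)
step 3: append 50 -> window=[33, 46, 50] (not full yet)
step 4: append 24 -> window=[33, 46, 50, 24] -> max=50
step 5: append 35 -> window=[46, 50, 24, 35] -> max=50
step 6: append 26 -> window=[50, 24, 35, 26] -> max=50
step 7: append 10 -> window=[24, 35, 26, 10] -> max=35
step 8: append 17 -> window=[35, 26, 10, 17] -> max=35
step 9: append 58 -> window=[26, 10, 17, 58] -> max=58
step 10: append 50 -> window=[10, 17, 58, 50] -> max=58
step 11: append 56 -> window=[17, 58, 50, 56] -> max=58
Window #8 max = 58

Answer: 58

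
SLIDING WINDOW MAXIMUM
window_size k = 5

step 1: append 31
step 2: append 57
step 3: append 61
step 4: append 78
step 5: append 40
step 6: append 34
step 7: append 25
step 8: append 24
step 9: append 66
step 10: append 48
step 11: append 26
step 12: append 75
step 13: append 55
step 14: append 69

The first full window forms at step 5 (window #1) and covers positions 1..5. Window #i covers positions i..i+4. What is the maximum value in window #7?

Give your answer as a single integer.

step 1: append 31 -> window=[31] (not full yet)
step 2: append 57 -> window=[31, 57] (not full yet)
step 3: append 61 -> window=[31, 57, 61] (not full yet)
step 4: append 78 -> window=[31, 57, 61, 78] (not full yet)
step 5: append 40 -> window=[31, 57, 61, 78, 40] -> max=78
step 6: append 34 -> window=[57, 61, 78, 40, 34] -> max=78
step 7: append 25 -> window=[61, 78, 40, 34, 25] -> max=78
step 8: append 24 -> window=[78, 40, 34, 25, 24] -> max=78
step 9: append 66 -> window=[40, 34, 25, 24, 66] -> max=66
step 10: append 48 -> window=[34, 25, 24, 66, 48] -> max=66
step 11: append 26 -> window=[25, 24, 66, 48, 26] -> max=66
Window #7 max = 66

Answer: 66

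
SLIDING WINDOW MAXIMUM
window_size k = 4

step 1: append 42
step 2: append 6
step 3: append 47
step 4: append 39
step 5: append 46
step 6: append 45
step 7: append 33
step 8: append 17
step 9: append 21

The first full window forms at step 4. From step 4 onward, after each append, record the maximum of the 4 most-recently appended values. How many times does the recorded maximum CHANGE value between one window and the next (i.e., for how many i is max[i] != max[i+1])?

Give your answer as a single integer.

Answer: 2

Derivation:
step 1: append 42 -> window=[42] (not full yet)
step 2: append 6 -> window=[42, 6] (not full yet)
step 3: append 47 -> window=[42, 6, 47] (not full yet)
step 4: append 39 -> window=[42, 6, 47, 39] -> max=47
step 5: append 46 -> window=[6, 47, 39, 46] -> max=47
step 6: append 45 -> window=[47, 39, 46, 45] -> max=47
step 7: append 33 -> window=[39, 46, 45, 33] -> max=46
step 8: append 17 -> window=[46, 45, 33, 17] -> max=46
step 9: append 21 -> window=[45, 33, 17, 21] -> max=45
Recorded maximums: 47 47 47 46 46 45
Changes between consecutive maximums: 2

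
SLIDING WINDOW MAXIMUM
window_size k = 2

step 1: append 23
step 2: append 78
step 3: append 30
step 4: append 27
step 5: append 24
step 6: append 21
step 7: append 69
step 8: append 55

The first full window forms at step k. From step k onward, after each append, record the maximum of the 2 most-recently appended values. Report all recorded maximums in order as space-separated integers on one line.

Answer: 78 78 30 27 24 69 69

Derivation:
step 1: append 23 -> window=[23] (not full yet)
step 2: append 78 -> window=[23, 78] -> max=78
step 3: append 30 -> window=[78, 30] -> max=78
step 4: append 27 -> window=[30, 27] -> max=30
step 5: append 24 -> window=[27, 24] -> max=27
step 6: append 21 -> window=[24, 21] -> max=24
step 7: append 69 -> window=[21, 69] -> max=69
step 8: append 55 -> window=[69, 55] -> max=69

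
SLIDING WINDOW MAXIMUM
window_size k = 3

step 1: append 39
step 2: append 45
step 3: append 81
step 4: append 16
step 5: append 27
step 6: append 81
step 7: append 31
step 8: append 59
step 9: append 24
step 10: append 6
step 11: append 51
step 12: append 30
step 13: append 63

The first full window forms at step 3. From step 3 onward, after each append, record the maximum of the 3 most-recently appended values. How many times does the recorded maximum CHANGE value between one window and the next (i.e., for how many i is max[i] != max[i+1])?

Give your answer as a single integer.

Answer: 3

Derivation:
step 1: append 39 -> window=[39] (not full yet)
step 2: append 45 -> window=[39, 45] (not full yet)
step 3: append 81 -> window=[39, 45, 81] -> max=81
step 4: append 16 -> window=[45, 81, 16] -> max=81
step 5: append 27 -> window=[81, 16, 27] -> max=81
step 6: append 81 -> window=[16, 27, 81] -> max=81
step 7: append 31 -> window=[27, 81, 31] -> max=81
step 8: append 59 -> window=[81, 31, 59] -> max=81
step 9: append 24 -> window=[31, 59, 24] -> max=59
step 10: append 6 -> window=[59, 24, 6] -> max=59
step 11: append 51 -> window=[24, 6, 51] -> max=51
step 12: append 30 -> window=[6, 51, 30] -> max=51
step 13: append 63 -> window=[51, 30, 63] -> max=63
Recorded maximums: 81 81 81 81 81 81 59 59 51 51 63
Changes between consecutive maximums: 3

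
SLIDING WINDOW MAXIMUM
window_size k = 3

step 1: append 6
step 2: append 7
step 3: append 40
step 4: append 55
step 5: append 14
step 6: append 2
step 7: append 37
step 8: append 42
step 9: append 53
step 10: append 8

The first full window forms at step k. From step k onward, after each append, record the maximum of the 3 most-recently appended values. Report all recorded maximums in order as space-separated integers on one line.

step 1: append 6 -> window=[6] (not full yet)
step 2: append 7 -> window=[6, 7] (not full yet)
step 3: append 40 -> window=[6, 7, 40] -> max=40
step 4: append 55 -> window=[7, 40, 55] -> max=55
step 5: append 14 -> window=[40, 55, 14] -> max=55
step 6: append 2 -> window=[55, 14, 2] -> max=55
step 7: append 37 -> window=[14, 2, 37] -> max=37
step 8: append 42 -> window=[2, 37, 42] -> max=42
step 9: append 53 -> window=[37, 42, 53] -> max=53
step 10: append 8 -> window=[42, 53, 8] -> max=53

Answer: 40 55 55 55 37 42 53 53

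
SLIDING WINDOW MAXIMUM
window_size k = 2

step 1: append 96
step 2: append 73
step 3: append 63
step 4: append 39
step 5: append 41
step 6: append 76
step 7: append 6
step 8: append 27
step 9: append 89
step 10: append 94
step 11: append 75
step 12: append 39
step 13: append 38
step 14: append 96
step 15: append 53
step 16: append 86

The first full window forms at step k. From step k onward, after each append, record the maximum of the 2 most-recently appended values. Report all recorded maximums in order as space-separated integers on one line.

Answer: 96 73 63 41 76 76 27 89 94 94 75 39 96 96 86

Derivation:
step 1: append 96 -> window=[96] (not full yet)
step 2: append 73 -> window=[96, 73] -> max=96
step 3: append 63 -> window=[73, 63] -> max=73
step 4: append 39 -> window=[63, 39] -> max=63
step 5: append 41 -> window=[39, 41] -> max=41
step 6: append 76 -> window=[41, 76] -> max=76
step 7: append 6 -> window=[76, 6] -> max=76
step 8: append 27 -> window=[6, 27] -> max=27
step 9: append 89 -> window=[27, 89] -> max=89
step 10: append 94 -> window=[89, 94] -> max=94
step 11: append 75 -> window=[94, 75] -> max=94
step 12: append 39 -> window=[75, 39] -> max=75
step 13: append 38 -> window=[39, 38] -> max=39
step 14: append 96 -> window=[38, 96] -> max=96
step 15: append 53 -> window=[96, 53] -> max=96
step 16: append 86 -> window=[53, 86] -> max=86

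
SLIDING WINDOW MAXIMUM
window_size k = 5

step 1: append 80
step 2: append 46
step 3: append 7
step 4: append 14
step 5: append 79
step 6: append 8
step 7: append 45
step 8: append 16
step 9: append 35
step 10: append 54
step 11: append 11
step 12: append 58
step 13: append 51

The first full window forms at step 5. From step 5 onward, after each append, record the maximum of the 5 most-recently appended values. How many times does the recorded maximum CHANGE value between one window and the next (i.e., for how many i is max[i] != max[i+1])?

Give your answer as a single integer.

step 1: append 80 -> window=[80] (not full yet)
step 2: append 46 -> window=[80, 46] (not full yet)
step 3: append 7 -> window=[80, 46, 7] (not full yet)
step 4: append 14 -> window=[80, 46, 7, 14] (not full yet)
step 5: append 79 -> window=[80, 46, 7, 14, 79] -> max=80
step 6: append 8 -> window=[46, 7, 14, 79, 8] -> max=79
step 7: append 45 -> window=[7, 14, 79, 8, 45] -> max=79
step 8: append 16 -> window=[14, 79, 8, 45, 16] -> max=79
step 9: append 35 -> window=[79, 8, 45, 16, 35] -> max=79
step 10: append 54 -> window=[8, 45, 16, 35, 54] -> max=54
step 11: append 11 -> window=[45, 16, 35, 54, 11] -> max=54
step 12: append 58 -> window=[16, 35, 54, 11, 58] -> max=58
step 13: append 51 -> window=[35, 54, 11, 58, 51] -> max=58
Recorded maximums: 80 79 79 79 79 54 54 58 58
Changes between consecutive maximums: 3

Answer: 3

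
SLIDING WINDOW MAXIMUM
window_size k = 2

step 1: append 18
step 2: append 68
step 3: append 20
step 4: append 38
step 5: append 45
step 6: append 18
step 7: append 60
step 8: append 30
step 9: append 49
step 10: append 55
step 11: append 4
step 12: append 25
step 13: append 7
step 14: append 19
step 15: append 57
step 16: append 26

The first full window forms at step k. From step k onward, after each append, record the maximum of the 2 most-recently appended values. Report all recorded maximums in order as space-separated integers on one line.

step 1: append 18 -> window=[18] (not full yet)
step 2: append 68 -> window=[18, 68] -> max=68
step 3: append 20 -> window=[68, 20] -> max=68
step 4: append 38 -> window=[20, 38] -> max=38
step 5: append 45 -> window=[38, 45] -> max=45
step 6: append 18 -> window=[45, 18] -> max=45
step 7: append 60 -> window=[18, 60] -> max=60
step 8: append 30 -> window=[60, 30] -> max=60
step 9: append 49 -> window=[30, 49] -> max=49
step 10: append 55 -> window=[49, 55] -> max=55
step 11: append 4 -> window=[55, 4] -> max=55
step 12: append 25 -> window=[4, 25] -> max=25
step 13: append 7 -> window=[25, 7] -> max=25
step 14: append 19 -> window=[7, 19] -> max=19
step 15: append 57 -> window=[19, 57] -> max=57
step 16: append 26 -> window=[57, 26] -> max=57

Answer: 68 68 38 45 45 60 60 49 55 55 25 25 19 57 57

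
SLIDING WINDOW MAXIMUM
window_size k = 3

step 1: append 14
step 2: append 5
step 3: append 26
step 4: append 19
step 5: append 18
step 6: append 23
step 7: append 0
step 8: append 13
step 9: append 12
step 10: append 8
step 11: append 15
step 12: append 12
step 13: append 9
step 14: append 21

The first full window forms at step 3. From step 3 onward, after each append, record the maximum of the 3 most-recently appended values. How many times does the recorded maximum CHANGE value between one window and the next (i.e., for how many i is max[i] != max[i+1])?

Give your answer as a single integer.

step 1: append 14 -> window=[14] (not full yet)
step 2: append 5 -> window=[14, 5] (not full yet)
step 3: append 26 -> window=[14, 5, 26] -> max=26
step 4: append 19 -> window=[5, 26, 19] -> max=26
step 5: append 18 -> window=[26, 19, 18] -> max=26
step 6: append 23 -> window=[19, 18, 23] -> max=23
step 7: append 0 -> window=[18, 23, 0] -> max=23
step 8: append 13 -> window=[23, 0, 13] -> max=23
step 9: append 12 -> window=[0, 13, 12] -> max=13
step 10: append 8 -> window=[13, 12, 8] -> max=13
step 11: append 15 -> window=[12, 8, 15] -> max=15
step 12: append 12 -> window=[8, 15, 12] -> max=15
step 13: append 9 -> window=[15, 12, 9] -> max=15
step 14: append 21 -> window=[12, 9, 21] -> max=21
Recorded maximums: 26 26 26 23 23 23 13 13 15 15 15 21
Changes between consecutive maximums: 4

Answer: 4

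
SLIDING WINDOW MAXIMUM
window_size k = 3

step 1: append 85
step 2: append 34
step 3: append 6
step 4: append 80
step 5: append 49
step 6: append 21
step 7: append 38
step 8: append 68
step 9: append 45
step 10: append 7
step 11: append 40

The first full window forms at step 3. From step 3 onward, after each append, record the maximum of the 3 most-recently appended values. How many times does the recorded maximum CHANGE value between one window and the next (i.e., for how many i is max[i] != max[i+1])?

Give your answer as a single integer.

step 1: append 85 -> window=[85] (not full yet)
step 2: append 34 -> window=[85, 34] (not full yet)
step 3: append 6 -> window=[85, 34, 6] -> max=85
step 4: append 80 -> window=[34, 6, 80] -> max=80
step 5: append 49 -> window=[6, 80, 49] -> max=80
step 6: append 21 -> window=[80, 49, 21] -> max=80
step 7: append 38 -> window=[49, 21, 38] -> max=49
step 8: append 68 -> window=[21, 38, 68] -> max=68
step 9: append 45 -> window=[38, 68, 45] -> max=68
step 10: append 7 -> window=[68, 45, 7] -> max=68
step 11: append 40 -> window=[45, 7, 40] -> max=45
Recorded maximums: 85 80 80 80 49 68 68 68 45
Changes between consecutive maximums: 4

Answer: 4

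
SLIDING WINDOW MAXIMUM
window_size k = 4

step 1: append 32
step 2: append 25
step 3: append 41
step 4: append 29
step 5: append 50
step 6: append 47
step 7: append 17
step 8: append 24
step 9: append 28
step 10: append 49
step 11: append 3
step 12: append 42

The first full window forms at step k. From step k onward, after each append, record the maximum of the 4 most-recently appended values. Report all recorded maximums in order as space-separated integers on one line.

Answer: 41 50 50 50 50 47 49 49 49

Derivation:
step 1: append 32 -> window=[32] (not full yet)
step 2: append 25 -> window=[32, 25] (not full yet)
step 3: append 41 -> window=[32, 25, 41] (not full yet)
step 4: append 29 -> window=[32, 25, 41, 29] -> max=41
step 5: append 50 -> window=[25, 41, 29, 50] -> max=50
step 6: append 47 -> window=[41, 29, 50, 47] -> max=50
step 7: append 17 -> window=[29, 50, 47, 17] -> max=50
step 8: append 24 -> window=[50, 47, 17, 24] -> max=50
step 9: append 28 -> window=[47, 17, 24, 28] -> max=47
step 10: append 49 -> window=[17, 24, 28, 49] -> max=49
step 11: append 3 -> window=[24, 28, 49, 3] -> max=49
step 12: append 42 -> window=[28, 49, 3, 42] -> max=49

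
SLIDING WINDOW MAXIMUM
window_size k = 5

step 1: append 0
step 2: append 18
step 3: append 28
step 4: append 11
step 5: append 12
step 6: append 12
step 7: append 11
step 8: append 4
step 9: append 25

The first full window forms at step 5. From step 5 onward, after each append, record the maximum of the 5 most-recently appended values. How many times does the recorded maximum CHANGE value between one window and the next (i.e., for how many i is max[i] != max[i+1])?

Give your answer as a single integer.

Answer: 2

Derivation:
step 1: append 0 -> window=[0] (not full yet)
step 2: append 18 -> window=[0, 18] (not full yet)
step 3: append 28 -> window=[0, 18, 28] (not full yet)
step 4: append 11 -> window=[0, 18, 28, 11] (not full yet)
step 5: append 12 -> window=[0, 18, 28, 11, 12] -> max=28
step 6: append 12 -> window=[18, 28, 11, 12, 12] -> max=28
step 7: append 11 -> window=[28, 11, 12, 12, 11] -> max=28
step 8: append 4 -> window=[11, 12, 12, 11, 4] -> max=12
step 9: append 25 -> window=[12, 12, 11, 4, 25] -> max=25
Recorded maximums: 28 28 28 12 25
Changes between consecutive maximums: 2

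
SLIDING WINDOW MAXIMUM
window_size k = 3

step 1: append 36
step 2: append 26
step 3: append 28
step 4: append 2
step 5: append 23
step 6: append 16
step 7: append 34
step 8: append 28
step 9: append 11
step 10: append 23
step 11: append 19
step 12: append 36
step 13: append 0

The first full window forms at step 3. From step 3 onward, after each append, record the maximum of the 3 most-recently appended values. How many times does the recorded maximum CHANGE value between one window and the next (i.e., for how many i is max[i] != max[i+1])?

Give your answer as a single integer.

Answer: 6

Derivation:
step 1: append 36 -> window=[36] (not full yet)
step 2: append 26 -> window=[36, 26] (not full yet)
step 3: append 28 -> window=[36, 26, 28] -> max=36
step 4: append 2 -> window=[26, 28, 2] -> max=28
step 5: append 23 -> window=[28, 2, 23] -> max=28
step 6: append 16 -> window=[2, 23, 16] -> max=23
step 7: append 34 -> window=[23, 16, 34] -> max=34
step 8: append 28 -> window=[16, 34, 28] -> max=34
step 9: append 11 -> window=[34, 28, 11] -> max=34
step 10: append 23 -> window=[28, 11, 23] -> max=28
step 11: append 19 -> window=[11, 23, 19] -> max=23
step 12: append 36 -> window=[23, 19, 36] -> max=36
step 13: append 0 -> window=[19, 36, 0] -> max=36
Recorded maximums: 36 28 28 23 34 34 34 28 23 36 36
Changes between consecutive maximums: 6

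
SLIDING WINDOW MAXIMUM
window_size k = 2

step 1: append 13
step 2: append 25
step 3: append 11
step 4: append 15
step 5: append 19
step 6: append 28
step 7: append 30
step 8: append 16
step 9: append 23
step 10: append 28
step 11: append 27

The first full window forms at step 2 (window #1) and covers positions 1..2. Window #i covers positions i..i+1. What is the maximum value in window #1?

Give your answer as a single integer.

step 1: append 13 -> window=[13] (not full yet)
step 2: append 25 -> window=[13, 25] -> max=25
Window #1 max = 25

Answer: 25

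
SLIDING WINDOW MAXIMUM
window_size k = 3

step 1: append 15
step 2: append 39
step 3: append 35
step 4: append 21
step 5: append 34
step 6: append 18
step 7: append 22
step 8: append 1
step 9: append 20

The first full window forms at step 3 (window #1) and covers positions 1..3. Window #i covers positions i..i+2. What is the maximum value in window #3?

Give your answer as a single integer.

Answer: 35

Derivation:
step 1: append 15 -> window=[15] (not full yet)
step 2: append 39 -> window=[15, 39] (not full yet)
step 3: append 35 -> window=[15, 39, 35] -> max=39
step 4: append 21 -> window=[39, 35, 21] -> max=39
step 5: append 34 -> window=[35, 21, 34] -> max=35
Window #3 max = 35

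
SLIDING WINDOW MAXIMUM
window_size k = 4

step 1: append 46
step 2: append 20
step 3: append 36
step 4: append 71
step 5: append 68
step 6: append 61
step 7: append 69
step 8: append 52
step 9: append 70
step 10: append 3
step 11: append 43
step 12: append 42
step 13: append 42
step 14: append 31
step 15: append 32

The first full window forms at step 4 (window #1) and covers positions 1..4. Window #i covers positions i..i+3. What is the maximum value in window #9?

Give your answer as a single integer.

step 1: append 46 -> window=[46] (not full yet)
step 2: append 20 -> window=[46, 20] (not full yet)
step 3: append 36 -> window=[46, 20, 36] (not full yet)
step 4: append 71 -> window=[46, 20, 36, 71] -> max=71
step 5: append 68 -> window=[20, 36, 71, 68] -> max=71
step 6: append 61 -> window=[36, 71, 68, 61] -> max=71
step 7: append 69 -> window=[71, 68, 61, 69] -> max=71
step 8: append 52 -> window=[68, 61, 69, 52] -> max=69
step 9: append 70 -> window=[61, 69, 52, 70] -> max=70
step 10: append 3 -> window=[69, 52, 70, 3] -> max=70
step 11: append 43 -> window=[52, 70, 3, 43] -> max=70
step 12: append 42 -> window=[70, 3, 43, 42] -> max=70
Window #9 max = 70

Answer: 70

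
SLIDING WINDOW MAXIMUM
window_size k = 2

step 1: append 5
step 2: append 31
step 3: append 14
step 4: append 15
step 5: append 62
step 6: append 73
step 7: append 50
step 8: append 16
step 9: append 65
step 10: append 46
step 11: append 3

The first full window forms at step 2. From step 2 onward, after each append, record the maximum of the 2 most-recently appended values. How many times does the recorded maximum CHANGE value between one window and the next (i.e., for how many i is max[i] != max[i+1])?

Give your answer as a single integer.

Answer: 6

Derivation:
step 1: append 5 -> window=[5] (not full yet)
step 2: append 31 -> window=[5, 31] -> max=31
step 3: append 14 -> window=[31, 14] -> max=31
step 4: append 15 -> window=[14, 15] -> max=15
step 5: append 62 -> window=[15, 62] -> max=62
step 6: append 73 -> window=[62, 73] -> max=73
step 7: append 50 -> window=[73, 50] -> max=73
step 8: append 16 -> window=[50, 16] -> max=50
step 9: append 65 -> window=[16, 65] -> max=65
step 10: append 46 -> window=[65, 46] -> max=65
step 11: append 3 -> window=[46, 3] -> max=46
Recorded maximums: 31 31 15 62 73 73 50 65 65 46
Changes between consecutive maximums: 6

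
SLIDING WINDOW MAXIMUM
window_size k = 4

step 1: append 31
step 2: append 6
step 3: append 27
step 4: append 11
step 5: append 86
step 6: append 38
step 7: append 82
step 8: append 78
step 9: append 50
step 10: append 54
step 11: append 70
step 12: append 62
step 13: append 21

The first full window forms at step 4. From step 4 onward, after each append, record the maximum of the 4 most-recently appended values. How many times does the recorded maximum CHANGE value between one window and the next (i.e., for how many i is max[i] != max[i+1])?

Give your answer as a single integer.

step 1: append 31 -> window=[31] (not full yet)
step 2: append 6 -> window=[31, 6] (not full yet)
step 3: append 27 -> window=[31, 6, 27] (not full yet)
step 4: append 11 -> window=[31, 6, 27, 11] -> max=31
step 5: append 86 -> window=[6, 27, 11, 86] -> max=86
step 6: append 38 -> window=[27, 11, 86, 38] -> max=86
step 7: append 82 -> window=[11, 86, 38, 82] -> max=86
step 8: append 78 -> window=[86, 38, 82, 78] -> max=86
step 9: append 50 -> window=[38, 82, 78, 50] -> max=82
step 10: append 54 -> window=[82, 78, 50, 54] -> max=82
step 11: append 70 -> window=[78, 50, 54, 70] -> max=78
step 12: append 62 -> window=[50, 54, 70, 62] -> max=70
step 13: append 21 -> window=[54, 70, 62, 21] -> max=70
Recorded maximums: 31 86 86 86 86 82 82 78 70 70
Changes between consecutive maximums: 4

Answer: 4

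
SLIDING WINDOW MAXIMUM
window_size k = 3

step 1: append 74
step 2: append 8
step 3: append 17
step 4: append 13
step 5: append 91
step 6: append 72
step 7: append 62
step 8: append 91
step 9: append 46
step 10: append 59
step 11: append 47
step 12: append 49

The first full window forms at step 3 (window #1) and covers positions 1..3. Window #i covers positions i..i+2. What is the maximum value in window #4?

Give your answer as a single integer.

step 1: append 74 -> window=[74] (not full yet)
step 2: append 8 -> window=[74, 8] (not full yet)
step 3: append 17 -> window=[74, 8, 17] -> max=74
step 4: append 13 -> window=[8, 17, 13] -> max=17
step 5: append 91 -> window=[17, 13, 91] -> max=91
step 6: append 72 -> window=[13, 91, 72] -> max=91
Window #4 max = 91

Answer: 91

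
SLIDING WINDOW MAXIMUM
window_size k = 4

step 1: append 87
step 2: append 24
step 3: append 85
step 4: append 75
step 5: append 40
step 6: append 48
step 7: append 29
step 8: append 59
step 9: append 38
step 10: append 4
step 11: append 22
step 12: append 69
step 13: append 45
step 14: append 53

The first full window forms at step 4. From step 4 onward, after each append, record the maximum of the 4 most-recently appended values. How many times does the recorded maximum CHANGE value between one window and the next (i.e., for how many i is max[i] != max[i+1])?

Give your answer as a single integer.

Answer: 4

Derivation:
step 1: append 87 -> window=[87] (not full yet)
step 2: append 24 -> window=[87, 24] (not full yet)
step 3: append 85 -> window=[87, 24, 85] (not full yet)
step 4: append 75 -> window=[87, 24, 85, 75] -> max=87
step 5: append 40 -> window=[24, 85, 75, 40] -> max=85
step 6: append 48 -> window=[85, 75, 40, 48] -> max=85
step 7: append 29 -> window=[75, 40, 48, 29] -> max=75
step 8: append 59 -> window=[40, 48, 29, 59] -> max=59
step 9: append 38 -> window=[48, 29, 59, 38] -> max=59
step 10: append 4 -> window=[29, 59, 38, 4] -> max=59
step 11: append 22 -> window=[59, 38, 4, 22] -> max=59
step 12: append 69 -> window=[38, 4, 22, 69] -> max=69
step 13: append 45 -> window=[4, 22, 69, 45] -> max=69
step 14: append 53 -> window=[22, 69, 45, 53] -> max=69
Recorded maximums: 87 85 85 75 59 59 59 59 69 69 69
Changes between consecutive maximums: 4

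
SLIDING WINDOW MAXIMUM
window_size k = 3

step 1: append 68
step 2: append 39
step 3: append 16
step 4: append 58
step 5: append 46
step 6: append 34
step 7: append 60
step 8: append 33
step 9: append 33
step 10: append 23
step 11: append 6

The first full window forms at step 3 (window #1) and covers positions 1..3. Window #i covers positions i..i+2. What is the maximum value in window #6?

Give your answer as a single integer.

step 1: append 68 -> window=[68] (not full yet)
step 2: append 39 -> window=[68, 39] (not full yet)
step 3: append 16 -> window=[68, 39, 16] -> max=68
step 4: append 58 -> window=[39, 16, 58] -> max=58
step 5: append 46 -> window=[16, 58, 46] -> max=58
step 6: append 34 -> window=[58, 46, 34] -> max=58
step 7: append 60 -> window=[46, 34, 60] -> max=60
step 8: append 33 -> window=[34, 60, 33] -> max=60
Window #6 max = 60

Answer: 60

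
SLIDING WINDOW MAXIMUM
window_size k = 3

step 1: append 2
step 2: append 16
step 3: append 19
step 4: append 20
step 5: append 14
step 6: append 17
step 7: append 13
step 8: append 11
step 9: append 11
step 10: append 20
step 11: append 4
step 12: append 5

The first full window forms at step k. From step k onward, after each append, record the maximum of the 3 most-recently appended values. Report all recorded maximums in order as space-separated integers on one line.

step 1: append 2 -> window=[2] (not full yet)
step 2: append 16 -> window=[2, 16] (not full yet)
step 3: append 19 -> window=[2, 16, 19] -> max=19
step 4: append 20 -> window=[16, 19, 20] -> max=20
step 5: append 14 -> window=[19, 20, 14] -> max=20
step 6: append 17 -> window=[20, 14, 17] -> max=20
step 7: append 13 -> window=[14, 17, 13] -> max=17
step 8: append 11 -> window=[17, 13, 11] -> max=17
step 9: append 11 -> window=[13, 11, 11] -> max=13
step 10: append 20 -> window=[11, 11, 20] -> max=20
step 11: append 4 -> window=[11, 20, 4] -> max=20
step 12: append 5 -> window=[20, 4, 5] -> max=20

Answer: 19 20 20 20 17 17 13 20 20 20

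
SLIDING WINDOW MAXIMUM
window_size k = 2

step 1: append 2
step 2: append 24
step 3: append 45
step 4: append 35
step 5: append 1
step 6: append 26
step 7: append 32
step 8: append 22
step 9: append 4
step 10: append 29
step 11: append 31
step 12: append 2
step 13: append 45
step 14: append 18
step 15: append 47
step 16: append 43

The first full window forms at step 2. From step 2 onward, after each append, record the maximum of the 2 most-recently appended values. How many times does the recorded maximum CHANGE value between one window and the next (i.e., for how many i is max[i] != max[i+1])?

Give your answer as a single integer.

Answer: 9

Derivation:
step 1: append 2 -> window=[2] (not full yet)
step 2: append 24 -> window=[2, 24] -> max=24
step 3: append 45 -> window=[24, 45] -> max=45
step 4: append 35 -> window=[45, 35] -> max=45
step 5: append 1 -> window=[35, 1] -> max=35
step 6: append 26 -> window=[1, 26] -> max=26
step 7: append 32 -> window=[26, 32] -> max=32
step 8: append 22 -> window=[32, 22] -> max=32
step 9: append 4 -> window=[22, 4] -> max=22
step 10: append 29 -> window=[4, 29] -> max=29
step 11: append 31 -> window=[29, 31] -> max=31
step 12: append 2 -> window=[31, 2] -> max=31
step 13: append 45 -> window=[2, 45] -> max=45
step 14: append 18 -> window=[45, 18] -> max=45
step 15: append 47 -> window=[18, 47] -> max=47
step 16: append 43 -> window=[47, 43] -> max=47
Recorded maximums: 24 45 45 35 26 32 32 22 29 31 31 45 45 47 47
Changes between consecutive maximums: 9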